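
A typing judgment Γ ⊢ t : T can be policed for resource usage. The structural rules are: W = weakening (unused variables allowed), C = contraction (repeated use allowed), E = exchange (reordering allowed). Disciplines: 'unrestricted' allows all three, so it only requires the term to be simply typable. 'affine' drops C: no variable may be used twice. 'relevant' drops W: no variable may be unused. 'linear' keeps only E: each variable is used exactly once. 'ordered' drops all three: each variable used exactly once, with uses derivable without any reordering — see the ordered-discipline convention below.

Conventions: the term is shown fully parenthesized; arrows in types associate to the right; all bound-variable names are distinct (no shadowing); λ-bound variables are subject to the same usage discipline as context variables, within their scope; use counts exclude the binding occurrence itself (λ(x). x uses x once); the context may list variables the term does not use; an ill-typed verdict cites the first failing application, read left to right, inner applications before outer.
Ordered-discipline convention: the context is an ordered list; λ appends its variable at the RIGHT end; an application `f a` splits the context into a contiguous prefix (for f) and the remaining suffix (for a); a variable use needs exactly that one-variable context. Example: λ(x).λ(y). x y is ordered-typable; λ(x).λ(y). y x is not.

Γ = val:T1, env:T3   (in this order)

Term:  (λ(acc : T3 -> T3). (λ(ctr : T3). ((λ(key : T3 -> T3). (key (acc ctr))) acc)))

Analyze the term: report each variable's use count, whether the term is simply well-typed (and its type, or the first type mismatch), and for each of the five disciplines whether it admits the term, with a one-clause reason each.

use counts: val: 0×, env: 0×, acc [bound]: 2×, ctr [bound]: 1×, key [bound]: 1×
order of uses: key, acc, ctr, acc
typing: ✓ — (T3 -> T3) -> T3 -> T3
ordered: ✗ — repeated use of acc ×2; unused: val, env — weakening required
linear: ✗ — repeated use of acc ×2; unused: val, env — weakening required
affine: ✗ — repeated use of acc ×2
relevant: ✗ — unused: val, env — weakening required
unrestricted: ✓ — well-typed at (T3 -> T3) -> T3 -> T3; no restrictions here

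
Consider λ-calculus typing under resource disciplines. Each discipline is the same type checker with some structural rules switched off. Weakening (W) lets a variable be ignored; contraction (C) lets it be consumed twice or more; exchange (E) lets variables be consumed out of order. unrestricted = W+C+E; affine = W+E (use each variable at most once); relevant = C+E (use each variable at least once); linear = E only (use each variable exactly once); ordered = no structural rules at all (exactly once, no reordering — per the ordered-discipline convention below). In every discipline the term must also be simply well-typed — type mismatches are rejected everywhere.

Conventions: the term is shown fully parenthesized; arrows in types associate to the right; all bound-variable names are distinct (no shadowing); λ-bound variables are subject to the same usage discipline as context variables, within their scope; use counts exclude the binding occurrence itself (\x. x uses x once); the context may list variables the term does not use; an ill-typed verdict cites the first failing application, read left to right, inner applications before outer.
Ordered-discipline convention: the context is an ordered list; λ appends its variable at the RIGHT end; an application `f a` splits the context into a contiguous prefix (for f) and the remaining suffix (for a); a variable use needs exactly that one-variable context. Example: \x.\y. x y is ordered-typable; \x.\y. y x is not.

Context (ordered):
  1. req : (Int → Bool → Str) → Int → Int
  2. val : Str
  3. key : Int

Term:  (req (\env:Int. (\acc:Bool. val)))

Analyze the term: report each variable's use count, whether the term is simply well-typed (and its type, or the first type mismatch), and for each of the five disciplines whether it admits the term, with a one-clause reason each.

variable uses: req: 1, val: 1, key: 0, env [bound]: 0, acc [bound]: 0
left-to-right use order: req, val
typing: the term checks, with type Int → Int
ordered ✗ (needs weakening: key, env, acc unused)
linear ✗ (needs weakening: key, env, acc unused)
affine ✓ (at most one use each (req, val, key, env, acc))
relevant ✗ (needs weakening: key, env, acc unused)
unrestricted ✓ (type-checks (Int → Int) and nothing is barred)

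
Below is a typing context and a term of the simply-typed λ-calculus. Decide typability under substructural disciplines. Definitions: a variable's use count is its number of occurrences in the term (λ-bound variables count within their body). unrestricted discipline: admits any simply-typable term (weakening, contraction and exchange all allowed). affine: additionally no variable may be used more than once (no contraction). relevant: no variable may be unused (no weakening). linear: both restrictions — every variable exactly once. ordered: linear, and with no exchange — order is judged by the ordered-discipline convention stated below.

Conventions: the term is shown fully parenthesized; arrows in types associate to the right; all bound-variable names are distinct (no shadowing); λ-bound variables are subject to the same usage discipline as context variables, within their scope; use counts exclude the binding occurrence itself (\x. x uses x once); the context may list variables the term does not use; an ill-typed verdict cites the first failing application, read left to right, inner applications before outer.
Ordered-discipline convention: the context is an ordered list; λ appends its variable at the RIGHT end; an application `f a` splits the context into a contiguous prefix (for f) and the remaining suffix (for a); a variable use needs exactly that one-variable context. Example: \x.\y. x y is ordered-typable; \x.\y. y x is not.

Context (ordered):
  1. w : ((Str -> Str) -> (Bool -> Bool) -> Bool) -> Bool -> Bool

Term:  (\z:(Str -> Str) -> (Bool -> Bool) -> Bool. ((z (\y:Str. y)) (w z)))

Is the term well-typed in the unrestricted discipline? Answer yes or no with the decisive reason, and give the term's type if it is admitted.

yes — typability at ((Str -> Str) -> (Bool -> Bool) -> Bool) -> Bool is all that's needed; term : ((Str -> Str) -> (Bool -> Bool) -> Bool) -> Bool
variable uses: w: 1×; z (λ-bound): 2×; y (λ-bound): 1×
use order (left to right): z, y, w, z
typing: well-typed at ((Str -> Str) -> (Bool -> Bool) -> Bool) -> Bool
all disciplines: ordered ✗ | linear ✗ | affine ✗ | relevant ✓ | unrestricted ✓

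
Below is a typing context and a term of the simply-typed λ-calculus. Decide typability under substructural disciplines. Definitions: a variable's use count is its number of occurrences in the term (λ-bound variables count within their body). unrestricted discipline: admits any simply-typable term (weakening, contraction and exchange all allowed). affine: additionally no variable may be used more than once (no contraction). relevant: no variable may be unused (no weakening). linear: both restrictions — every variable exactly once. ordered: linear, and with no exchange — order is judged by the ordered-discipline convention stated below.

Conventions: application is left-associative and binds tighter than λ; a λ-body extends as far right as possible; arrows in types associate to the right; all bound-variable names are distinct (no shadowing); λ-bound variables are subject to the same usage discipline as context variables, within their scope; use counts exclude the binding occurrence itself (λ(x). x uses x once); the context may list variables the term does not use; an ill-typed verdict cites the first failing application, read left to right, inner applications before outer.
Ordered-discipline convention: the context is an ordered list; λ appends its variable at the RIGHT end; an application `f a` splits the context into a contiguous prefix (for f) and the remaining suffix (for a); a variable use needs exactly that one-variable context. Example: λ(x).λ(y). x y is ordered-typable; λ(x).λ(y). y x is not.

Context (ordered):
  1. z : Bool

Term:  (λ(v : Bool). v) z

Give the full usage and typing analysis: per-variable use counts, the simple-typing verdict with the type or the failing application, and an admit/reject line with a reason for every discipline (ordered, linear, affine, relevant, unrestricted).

variable uses: z: 1×; v (λ-bound): 1×
order of uses: v, z
typing: the term checks, with type Bool
ordered: ✓ — single-use (z, v), ordered derivation ok
linear: ✓ — z, v: one use apiece
affine: ✓ — none of z, v used more than once
relevant: ✓ — z, v: all used, weakening unneeded
unrestricted: ✓ — typability at Bool is all that's needed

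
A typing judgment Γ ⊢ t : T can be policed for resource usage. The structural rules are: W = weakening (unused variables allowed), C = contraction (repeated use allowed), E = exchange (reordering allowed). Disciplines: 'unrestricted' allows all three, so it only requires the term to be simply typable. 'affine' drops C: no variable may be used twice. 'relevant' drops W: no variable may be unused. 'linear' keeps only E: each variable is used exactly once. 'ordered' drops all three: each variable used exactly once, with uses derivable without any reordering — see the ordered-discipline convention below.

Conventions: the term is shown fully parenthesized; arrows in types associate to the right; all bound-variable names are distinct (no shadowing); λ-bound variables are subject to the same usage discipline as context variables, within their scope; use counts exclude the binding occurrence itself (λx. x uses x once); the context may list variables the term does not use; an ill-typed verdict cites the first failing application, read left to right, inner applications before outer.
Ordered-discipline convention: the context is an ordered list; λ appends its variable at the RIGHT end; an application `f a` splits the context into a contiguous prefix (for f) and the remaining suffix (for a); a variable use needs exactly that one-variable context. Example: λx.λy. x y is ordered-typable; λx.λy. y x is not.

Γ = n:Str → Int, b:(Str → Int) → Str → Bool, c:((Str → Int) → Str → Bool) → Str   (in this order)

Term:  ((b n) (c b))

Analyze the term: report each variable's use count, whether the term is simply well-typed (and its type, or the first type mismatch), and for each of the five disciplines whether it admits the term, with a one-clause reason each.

counts: n ×1, b ×2, c ×1
order of uses: b, n, c, b
typing: ✓ — Bool
ordered ✗ (b ×2 used more than once (contraction))
linear ✗ (b ×2 used more than once (contraction))
affine ✗ (b ×2 used more than once (contraction))
relevant ✓ (at least one use each (n, b, c))
unrestricted ✓ (simply typable at Bool; W, C, E all held)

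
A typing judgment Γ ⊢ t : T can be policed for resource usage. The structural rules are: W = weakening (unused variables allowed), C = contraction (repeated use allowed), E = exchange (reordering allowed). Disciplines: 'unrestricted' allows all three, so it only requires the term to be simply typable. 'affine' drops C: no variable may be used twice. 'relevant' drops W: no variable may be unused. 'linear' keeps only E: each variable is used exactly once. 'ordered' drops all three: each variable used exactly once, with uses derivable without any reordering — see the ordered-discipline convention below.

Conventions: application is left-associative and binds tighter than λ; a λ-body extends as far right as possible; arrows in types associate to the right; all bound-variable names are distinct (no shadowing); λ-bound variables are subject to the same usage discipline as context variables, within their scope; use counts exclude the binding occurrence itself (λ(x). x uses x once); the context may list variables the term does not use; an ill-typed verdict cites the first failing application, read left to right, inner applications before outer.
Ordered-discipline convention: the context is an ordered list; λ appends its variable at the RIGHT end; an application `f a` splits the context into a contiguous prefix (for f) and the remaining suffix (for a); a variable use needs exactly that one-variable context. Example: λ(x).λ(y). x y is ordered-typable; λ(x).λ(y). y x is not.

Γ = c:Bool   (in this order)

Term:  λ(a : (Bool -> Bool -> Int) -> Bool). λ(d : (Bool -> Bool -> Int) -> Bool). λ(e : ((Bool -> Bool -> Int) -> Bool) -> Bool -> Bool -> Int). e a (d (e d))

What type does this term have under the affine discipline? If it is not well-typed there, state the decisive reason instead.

not well-typed under affine — repeated use of d ×2, e ×2
counts: c: 0×, a (bound): 1×, d (bound): 2×, e (bound): 2×
use order (left to right): e, a, d, e, d
typing: well-typed at ((Bool -> Bool -> Int) -> Bool) -> ((Bool -> Bool -> Int) -> Bool) -> (((Bool -> Bool -> Int) -> Bool) -> Bool -> Bool -> Int) -> Bool -> Int
all disciplines: ordered ✗; linear ✗; affine ✗; relevant ✗; unrestricted ✓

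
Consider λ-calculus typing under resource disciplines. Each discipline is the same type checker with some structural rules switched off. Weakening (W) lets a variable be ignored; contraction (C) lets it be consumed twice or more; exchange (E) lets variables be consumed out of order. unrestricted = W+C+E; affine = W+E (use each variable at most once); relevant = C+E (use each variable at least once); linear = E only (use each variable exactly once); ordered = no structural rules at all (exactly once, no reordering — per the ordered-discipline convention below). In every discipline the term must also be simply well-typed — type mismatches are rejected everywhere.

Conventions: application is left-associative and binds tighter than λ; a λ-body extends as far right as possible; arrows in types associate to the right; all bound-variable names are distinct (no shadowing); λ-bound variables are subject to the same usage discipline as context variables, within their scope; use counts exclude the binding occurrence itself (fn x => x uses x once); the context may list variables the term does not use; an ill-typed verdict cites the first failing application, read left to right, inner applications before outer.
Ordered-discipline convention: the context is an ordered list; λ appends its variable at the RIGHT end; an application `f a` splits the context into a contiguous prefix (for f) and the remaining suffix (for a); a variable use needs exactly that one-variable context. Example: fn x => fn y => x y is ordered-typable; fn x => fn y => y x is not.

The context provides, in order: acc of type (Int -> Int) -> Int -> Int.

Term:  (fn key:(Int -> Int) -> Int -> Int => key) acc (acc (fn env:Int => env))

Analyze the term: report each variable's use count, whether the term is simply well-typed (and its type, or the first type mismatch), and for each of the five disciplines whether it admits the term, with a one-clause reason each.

use counts: acc=2, key (λ-bound)=1, env (λ-bound)=1
left-to-right use order: key, acc, acc, env
typing: the term checks, with type Int -> Int
ordered ✗ (repeated use of acc ×2)
linear ✗ (repeated use of acc ×2)
affine ✗ (repeated use of acc ×2)
relevant ✓ (none of acc, key, env goes unused)
unrestricted ✓ (simply typable at Int -> Int; W, C, E all held)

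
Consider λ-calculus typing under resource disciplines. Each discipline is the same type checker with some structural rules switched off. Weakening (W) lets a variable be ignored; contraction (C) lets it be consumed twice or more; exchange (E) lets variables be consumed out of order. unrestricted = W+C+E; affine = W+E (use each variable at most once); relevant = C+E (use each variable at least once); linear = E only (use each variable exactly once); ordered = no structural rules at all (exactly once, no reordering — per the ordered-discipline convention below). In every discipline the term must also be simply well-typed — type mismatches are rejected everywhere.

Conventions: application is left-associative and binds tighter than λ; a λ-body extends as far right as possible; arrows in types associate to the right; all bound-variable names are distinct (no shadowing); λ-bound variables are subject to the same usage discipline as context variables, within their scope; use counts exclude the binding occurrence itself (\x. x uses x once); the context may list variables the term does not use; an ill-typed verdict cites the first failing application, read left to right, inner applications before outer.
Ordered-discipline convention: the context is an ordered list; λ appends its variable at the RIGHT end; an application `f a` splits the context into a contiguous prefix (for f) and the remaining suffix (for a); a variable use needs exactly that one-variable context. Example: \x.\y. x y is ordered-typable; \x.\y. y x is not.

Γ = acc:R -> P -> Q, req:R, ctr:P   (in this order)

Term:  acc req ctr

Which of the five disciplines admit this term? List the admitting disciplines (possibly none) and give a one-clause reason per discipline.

accepted by: ordered, linear, affine, relevant, unrestricted
counts: acc: 1×; req: 1×; ctr: 1×
order of uses: acc, req, ctr
typing: ✓ — Q
ordered: ✓ — one use each (acc, req, ctr); ordered split holds
linear: ✓ — exactly-once usage across acc, req, ctr
affine: ✓ — no duplicate uses among acc, req, ctr
relevant: ✓ — none of acc, req, ctr goes unused
unrestricted: ✓ — well-typed at Q; no restrictions here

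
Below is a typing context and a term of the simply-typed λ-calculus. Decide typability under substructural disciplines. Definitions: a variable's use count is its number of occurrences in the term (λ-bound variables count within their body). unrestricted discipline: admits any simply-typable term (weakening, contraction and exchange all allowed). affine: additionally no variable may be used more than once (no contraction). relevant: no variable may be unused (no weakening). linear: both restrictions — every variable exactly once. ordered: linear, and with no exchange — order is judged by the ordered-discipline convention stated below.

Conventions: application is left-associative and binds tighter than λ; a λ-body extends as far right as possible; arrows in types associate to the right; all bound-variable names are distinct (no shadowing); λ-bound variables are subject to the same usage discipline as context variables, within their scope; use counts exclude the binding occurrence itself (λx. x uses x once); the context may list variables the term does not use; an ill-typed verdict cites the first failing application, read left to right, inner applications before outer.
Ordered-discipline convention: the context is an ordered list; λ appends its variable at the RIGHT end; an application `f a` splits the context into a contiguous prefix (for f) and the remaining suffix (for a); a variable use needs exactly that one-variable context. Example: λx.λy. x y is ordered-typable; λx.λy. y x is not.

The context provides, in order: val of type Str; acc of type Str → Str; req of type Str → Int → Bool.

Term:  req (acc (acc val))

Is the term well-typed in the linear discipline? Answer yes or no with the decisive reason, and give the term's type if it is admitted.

no — uses contraction: acc ×2
usage: val=1, acc=2, req=1
left-to-right use order: req, acc, acc, val
typing: ✓ — Int → Bool
across the five disciplines: ordered ✗ | linear ✗ | affine ✗ | relevant ✓ | unrestricted ✓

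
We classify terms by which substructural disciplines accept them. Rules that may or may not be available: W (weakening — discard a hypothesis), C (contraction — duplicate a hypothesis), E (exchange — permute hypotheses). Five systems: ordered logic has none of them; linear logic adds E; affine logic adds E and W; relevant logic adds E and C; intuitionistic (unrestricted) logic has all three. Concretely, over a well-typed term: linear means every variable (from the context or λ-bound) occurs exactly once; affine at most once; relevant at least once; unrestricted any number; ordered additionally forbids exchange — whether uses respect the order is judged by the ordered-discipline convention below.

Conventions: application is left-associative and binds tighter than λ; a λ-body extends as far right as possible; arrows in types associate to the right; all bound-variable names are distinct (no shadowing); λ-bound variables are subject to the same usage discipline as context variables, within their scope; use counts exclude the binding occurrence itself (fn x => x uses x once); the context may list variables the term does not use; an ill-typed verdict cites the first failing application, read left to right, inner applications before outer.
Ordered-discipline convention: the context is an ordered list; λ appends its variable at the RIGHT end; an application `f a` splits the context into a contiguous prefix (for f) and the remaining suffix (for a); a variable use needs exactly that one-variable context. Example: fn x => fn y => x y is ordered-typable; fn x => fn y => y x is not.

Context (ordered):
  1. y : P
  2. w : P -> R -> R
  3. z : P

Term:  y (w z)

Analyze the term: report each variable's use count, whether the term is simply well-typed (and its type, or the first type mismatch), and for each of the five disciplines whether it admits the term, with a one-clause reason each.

use counts: y: 1; w: 1; z: 1
use order (left to right): y, w, z
typing: ill-typed: non-arrow in function slot: P
ordered ✗ (not simply typable)
linear ✗ (fails simple typing)
affine ✗ (a type mismatch blocks all five)
relevant ✗ (the type mismatch rejects it)
unrestricted ✗ (not simply typable)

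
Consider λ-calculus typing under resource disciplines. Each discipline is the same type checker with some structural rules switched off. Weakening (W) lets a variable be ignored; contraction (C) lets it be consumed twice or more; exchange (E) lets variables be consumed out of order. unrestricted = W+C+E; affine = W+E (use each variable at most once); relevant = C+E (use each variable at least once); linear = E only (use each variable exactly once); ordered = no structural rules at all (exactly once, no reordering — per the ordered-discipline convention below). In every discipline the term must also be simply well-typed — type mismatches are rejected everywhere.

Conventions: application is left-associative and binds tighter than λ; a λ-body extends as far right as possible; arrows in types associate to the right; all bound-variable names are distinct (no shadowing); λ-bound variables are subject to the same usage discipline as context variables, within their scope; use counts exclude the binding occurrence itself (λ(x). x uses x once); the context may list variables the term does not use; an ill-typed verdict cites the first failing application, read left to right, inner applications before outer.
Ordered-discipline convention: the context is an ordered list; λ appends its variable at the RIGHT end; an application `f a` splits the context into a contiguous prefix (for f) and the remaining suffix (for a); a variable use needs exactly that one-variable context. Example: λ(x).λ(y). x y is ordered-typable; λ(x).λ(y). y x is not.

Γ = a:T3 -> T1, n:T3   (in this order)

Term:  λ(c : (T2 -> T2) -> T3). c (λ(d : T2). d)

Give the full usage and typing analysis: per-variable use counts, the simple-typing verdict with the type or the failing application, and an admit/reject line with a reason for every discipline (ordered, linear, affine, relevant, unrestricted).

usage: a=0; n=0; c (λ-bound)=1; d (λ-bound)=1
order of uses: c, d
typing: well-typed — term : ((T2 -> T2) -> T3) -> T3
ordered: ✗ — a, n never used (weakening)
linear: ✗ — a, n never used (weakening)
affine: ✓ — none of a, n, c, d used more than once
relevant: ✗ — a, n never used (weakening)
unrestricted: ✓ — well-typed at ((T2 -> T2) -> T3) -> T3; no restrictions here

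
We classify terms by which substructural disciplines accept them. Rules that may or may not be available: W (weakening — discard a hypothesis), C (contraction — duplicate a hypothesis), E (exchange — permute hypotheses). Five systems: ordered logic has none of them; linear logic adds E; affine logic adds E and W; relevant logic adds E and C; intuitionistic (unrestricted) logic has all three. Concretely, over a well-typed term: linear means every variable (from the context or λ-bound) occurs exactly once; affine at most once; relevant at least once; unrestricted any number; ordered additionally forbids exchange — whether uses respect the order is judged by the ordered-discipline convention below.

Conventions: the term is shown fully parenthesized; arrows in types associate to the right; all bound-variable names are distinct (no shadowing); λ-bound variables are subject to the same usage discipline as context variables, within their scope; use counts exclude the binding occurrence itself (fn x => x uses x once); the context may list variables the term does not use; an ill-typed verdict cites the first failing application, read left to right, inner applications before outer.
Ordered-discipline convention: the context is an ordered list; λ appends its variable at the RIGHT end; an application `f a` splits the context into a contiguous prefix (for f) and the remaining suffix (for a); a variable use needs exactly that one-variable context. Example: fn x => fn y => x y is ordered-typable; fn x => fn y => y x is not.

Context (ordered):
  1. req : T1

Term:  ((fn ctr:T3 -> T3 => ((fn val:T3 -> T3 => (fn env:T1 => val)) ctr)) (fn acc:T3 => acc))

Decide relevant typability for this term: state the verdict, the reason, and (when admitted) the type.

no — needs weakening: req, env unused
counts: req ×0, ctr (λ-bound) ×1, val (λ-bound) ×1, env (λ-bound) ×0, acc (λ-bound) ×1
left-to-right use order: val, ctr, acc
typing: well-typed — term : T1 -> T3 -> T3
all disciplines: ordered ✗; linear ✗; affine ✓; relevant ✗; unrestricted ✓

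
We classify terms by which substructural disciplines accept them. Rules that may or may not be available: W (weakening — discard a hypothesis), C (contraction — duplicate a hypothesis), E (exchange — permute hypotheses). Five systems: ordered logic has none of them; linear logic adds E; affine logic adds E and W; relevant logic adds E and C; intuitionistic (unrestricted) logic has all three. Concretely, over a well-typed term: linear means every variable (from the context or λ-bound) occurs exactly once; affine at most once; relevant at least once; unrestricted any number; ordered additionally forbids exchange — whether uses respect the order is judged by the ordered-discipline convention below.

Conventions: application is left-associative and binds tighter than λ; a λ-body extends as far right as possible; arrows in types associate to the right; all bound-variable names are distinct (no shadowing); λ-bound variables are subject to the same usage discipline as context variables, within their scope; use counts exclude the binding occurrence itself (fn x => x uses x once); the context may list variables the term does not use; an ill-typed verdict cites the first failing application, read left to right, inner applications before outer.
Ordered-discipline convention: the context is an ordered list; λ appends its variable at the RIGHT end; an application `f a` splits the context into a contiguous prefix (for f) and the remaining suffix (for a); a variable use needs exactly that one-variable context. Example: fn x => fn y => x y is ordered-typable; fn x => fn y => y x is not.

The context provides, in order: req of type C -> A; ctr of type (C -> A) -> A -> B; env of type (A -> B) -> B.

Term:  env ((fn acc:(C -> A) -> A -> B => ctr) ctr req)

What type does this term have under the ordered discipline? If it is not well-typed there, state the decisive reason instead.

not well-typed under ordered — uses contraction: ctr ×2; acc left unused
usage: req ×1; ctr ×2; env ×1; acc (λ-bound) ×0
order of uses: env, ctr, ctr, req
typing: well-typed at B
per-discipline verdicts: ordered ✗, linear ✗, affine ✗, relevant ✗, unrestricted ✓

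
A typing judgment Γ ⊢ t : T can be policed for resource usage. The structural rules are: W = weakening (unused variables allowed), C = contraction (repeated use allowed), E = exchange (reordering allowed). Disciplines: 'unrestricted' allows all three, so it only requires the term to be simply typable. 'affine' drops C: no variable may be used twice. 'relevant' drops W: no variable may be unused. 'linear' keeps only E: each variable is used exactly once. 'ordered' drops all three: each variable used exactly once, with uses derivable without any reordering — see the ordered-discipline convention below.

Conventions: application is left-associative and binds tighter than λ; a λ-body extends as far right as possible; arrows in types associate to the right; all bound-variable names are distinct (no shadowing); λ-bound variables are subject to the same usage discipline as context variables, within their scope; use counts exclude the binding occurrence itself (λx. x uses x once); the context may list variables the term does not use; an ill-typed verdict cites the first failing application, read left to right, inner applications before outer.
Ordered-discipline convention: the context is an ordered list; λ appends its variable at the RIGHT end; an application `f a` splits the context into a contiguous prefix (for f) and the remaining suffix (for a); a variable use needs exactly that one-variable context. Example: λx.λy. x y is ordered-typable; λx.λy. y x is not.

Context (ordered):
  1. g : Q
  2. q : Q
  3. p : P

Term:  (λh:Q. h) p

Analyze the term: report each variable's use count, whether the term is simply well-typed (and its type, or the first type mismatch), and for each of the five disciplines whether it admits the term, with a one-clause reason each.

variable uses: g=0; q=0; p=1; h (λ-bound)=1
uses in reading order: h, p
typing: ill-typed: an argument P mismatches the expected Q
ordered ✗ (a type mismatch blocks all five)
linear ✗ (the type mismatch rejects it)
affine ✗ (not simply typable)
relevant ✗ (fails simple typing)
unrestricted ✗ (a type mismatch blocks all five)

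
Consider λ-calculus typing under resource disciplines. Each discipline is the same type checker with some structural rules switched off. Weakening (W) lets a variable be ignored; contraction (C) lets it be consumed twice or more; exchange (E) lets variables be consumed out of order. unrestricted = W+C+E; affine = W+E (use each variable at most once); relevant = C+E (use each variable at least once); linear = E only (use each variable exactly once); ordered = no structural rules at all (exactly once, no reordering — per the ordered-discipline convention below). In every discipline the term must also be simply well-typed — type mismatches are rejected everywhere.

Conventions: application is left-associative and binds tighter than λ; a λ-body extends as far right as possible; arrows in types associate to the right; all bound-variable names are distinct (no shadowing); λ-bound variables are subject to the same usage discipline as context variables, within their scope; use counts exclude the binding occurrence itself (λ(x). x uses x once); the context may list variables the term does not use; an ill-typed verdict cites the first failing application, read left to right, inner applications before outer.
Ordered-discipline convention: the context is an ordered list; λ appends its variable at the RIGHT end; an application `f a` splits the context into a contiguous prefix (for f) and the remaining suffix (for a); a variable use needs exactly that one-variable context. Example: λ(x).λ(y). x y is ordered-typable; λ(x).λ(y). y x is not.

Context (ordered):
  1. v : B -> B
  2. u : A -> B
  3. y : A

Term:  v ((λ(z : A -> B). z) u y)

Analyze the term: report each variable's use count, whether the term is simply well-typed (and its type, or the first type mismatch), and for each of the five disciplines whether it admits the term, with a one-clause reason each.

variable uses: v: 1, u: 1, y: 1, z (bound): 1
order of uses: v, z, u, y
typing: ✓ — B
ordered: ✓ — v, u, y, z: once each, no exchange needed
linear: ✓ — v, u, y, z: one use apiece
affine: ✓ — at most one use each (v, u, y, z)
relevant: ✓ — none of v, u, y, z goes unused
unrestricted: ✓ — simply typable at B; W, C, E all held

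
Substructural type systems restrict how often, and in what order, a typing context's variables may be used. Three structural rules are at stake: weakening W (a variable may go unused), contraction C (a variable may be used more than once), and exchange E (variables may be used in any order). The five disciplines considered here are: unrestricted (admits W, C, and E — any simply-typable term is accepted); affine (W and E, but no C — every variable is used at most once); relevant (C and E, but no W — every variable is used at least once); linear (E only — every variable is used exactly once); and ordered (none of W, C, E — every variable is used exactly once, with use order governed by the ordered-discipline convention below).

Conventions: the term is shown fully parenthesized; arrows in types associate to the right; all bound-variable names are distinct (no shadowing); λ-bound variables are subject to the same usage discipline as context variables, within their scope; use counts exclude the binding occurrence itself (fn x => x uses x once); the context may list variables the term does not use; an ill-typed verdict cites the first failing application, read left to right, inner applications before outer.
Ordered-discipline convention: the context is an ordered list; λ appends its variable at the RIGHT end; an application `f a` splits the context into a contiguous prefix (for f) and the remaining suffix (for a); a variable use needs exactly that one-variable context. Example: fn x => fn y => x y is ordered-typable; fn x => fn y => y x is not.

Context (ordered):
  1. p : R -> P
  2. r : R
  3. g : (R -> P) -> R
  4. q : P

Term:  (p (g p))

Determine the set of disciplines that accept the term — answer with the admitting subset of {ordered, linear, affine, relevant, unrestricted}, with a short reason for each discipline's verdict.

admitted in: unrestricted
use counts: p: 2; r: 0; g: 1; q: 0
use order (left to right): p, g, p
typing: well-typed at P
ordered: ✗ — uses contraction: p ×2; r, q left unused
linear: ✗ — uses contraction: p ×2; r, q left unused
affine: ✗ — uses contraction: p ×2
relevant: ✗ — r, q left unused
unrestricted: ✓ — typability at P is all that's needed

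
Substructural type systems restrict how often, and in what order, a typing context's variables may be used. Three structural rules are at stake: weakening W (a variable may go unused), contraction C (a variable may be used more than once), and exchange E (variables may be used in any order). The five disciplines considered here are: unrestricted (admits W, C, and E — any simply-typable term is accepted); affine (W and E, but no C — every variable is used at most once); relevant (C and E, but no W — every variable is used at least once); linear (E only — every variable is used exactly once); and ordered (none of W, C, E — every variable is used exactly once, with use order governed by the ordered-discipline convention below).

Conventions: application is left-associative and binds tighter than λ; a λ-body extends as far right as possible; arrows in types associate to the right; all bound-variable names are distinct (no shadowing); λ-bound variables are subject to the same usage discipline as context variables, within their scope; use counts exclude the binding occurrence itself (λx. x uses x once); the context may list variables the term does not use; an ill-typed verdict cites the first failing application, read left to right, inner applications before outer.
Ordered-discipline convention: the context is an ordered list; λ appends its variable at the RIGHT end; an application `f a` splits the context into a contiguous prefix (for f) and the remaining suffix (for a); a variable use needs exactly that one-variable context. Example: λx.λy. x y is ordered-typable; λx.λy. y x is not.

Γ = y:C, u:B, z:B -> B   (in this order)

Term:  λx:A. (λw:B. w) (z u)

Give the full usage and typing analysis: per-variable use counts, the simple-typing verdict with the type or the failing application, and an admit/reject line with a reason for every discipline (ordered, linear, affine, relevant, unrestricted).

variable uses: y=0, u=1, z=1, x (λ-bound)=0, w (λ-bound)=1
use order (left to right): w, z, u
typing: well-typed — term : A -> B
ordered: ✗ — y, x never used (weakening)
linear: ✗ — y, x never used (weakening)
affine: ✓ — no duplicate uses among y, u, z, x, w
relevant: ✗ — y, x never used (weakening)
unrestricted: ✓ — simply typable at A -> B; W, C, E all held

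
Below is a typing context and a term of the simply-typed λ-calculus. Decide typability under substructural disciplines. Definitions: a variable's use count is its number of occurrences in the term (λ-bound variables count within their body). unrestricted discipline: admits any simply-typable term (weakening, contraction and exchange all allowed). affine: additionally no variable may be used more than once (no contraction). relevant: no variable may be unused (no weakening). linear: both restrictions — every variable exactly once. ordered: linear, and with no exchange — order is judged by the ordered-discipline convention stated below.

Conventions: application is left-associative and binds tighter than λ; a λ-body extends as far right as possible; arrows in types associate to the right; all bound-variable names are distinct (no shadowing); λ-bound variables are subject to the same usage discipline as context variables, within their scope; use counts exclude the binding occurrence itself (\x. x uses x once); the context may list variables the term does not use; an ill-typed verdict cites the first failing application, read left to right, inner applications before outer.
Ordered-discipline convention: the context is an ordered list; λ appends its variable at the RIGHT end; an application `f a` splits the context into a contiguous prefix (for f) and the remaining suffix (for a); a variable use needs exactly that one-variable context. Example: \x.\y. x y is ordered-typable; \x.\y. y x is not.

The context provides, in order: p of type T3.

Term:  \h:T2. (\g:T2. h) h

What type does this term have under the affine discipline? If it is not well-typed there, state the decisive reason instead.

not well-typed under affine — h ×2 used more than once (contraction)
counts: p: 0×; h (λ-bound): 2×; g (λ-bound): 0×
uses in reading order: h, h
typing: well-typed at T2 → T2
summary: ordered ✗ · linear ✗ · affine ✗ · relevant ✗ · unrestricted ✓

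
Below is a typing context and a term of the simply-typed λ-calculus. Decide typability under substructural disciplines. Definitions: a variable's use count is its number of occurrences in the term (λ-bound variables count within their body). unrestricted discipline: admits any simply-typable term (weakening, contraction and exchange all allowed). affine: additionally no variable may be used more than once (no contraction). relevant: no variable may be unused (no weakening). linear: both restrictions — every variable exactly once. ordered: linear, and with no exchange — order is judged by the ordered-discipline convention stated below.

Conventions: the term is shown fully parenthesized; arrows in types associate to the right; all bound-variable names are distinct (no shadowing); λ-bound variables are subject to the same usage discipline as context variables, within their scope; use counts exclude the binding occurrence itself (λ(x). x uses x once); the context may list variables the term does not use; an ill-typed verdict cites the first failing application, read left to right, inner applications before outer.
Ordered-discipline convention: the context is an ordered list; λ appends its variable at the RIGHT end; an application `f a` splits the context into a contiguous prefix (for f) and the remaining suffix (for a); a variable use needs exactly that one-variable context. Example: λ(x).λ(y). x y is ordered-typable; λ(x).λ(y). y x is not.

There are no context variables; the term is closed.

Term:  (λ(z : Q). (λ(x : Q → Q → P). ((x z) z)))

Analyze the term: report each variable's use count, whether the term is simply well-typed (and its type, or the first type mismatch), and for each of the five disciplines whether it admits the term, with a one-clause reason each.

usage: z [bound]=2, x [bound]=1
order of uses: x, z, z
typing: well-typed at Q → (Q → Q → P) → P
ordered ✗ (repeated use of z ×2)
linear ✗ (repeated use of z ×2)
affine ✗ (repeated use of z ×2)
relevant ✓ (none of z, x goes unused)
unrestricted ✓ (simply typable at Q → (Q → Q → P) → P; W, C, E all held)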